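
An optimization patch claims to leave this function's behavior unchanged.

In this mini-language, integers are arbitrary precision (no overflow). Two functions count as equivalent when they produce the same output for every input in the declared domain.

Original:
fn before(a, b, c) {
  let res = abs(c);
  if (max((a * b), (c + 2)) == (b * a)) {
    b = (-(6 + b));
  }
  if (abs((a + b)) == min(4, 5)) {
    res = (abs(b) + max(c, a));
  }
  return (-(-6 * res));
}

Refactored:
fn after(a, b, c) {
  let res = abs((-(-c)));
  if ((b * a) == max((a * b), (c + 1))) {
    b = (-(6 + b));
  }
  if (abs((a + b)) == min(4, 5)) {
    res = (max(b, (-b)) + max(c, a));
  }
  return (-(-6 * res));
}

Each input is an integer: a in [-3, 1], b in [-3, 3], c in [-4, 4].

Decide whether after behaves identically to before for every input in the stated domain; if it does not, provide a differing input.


These are not equivalent — on a=-3, b=-1, c=2 the outputs split (18 vs 12).
before: res=2, then (max((a * b), (c + 2)) == (b * a)) is false, then (abs((a + b)) == min(4, 5)) is true, then res=3, then returns 18
after: res=2, then ((b * a) == max((a * b), (c + 1))) is true, then b=-5, then (abs((a + b)) == min(4, 5)) is false, then returns 12
verdict: not equivalent; witness: a=-3, b=-1, c=2


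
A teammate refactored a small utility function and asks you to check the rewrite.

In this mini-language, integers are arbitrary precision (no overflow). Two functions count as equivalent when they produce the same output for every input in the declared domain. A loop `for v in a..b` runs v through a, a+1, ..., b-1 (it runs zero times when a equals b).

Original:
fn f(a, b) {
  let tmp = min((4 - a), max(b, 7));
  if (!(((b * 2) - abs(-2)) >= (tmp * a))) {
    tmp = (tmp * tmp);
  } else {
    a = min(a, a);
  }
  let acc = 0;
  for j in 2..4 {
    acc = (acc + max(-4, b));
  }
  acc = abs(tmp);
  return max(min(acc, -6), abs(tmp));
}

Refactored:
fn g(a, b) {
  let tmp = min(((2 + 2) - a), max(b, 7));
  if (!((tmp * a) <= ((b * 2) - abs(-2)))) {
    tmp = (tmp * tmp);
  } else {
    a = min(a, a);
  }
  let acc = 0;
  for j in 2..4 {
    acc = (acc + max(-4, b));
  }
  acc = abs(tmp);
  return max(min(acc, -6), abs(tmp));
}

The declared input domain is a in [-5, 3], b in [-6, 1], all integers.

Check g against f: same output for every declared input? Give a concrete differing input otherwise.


The two are interchangeable: arithmetic usage differs, comparison usage differs, constant usage differs, and every declared input agrees.
Tracing a=1, b=-2: f: tmp=3, then (!(((b * 2) - abs(-2)) >= (tmp * a))) is true, then tmp=9, then acc=0, then (j=2), then acc=-2, then (j=3), then acc=-4, then acc=9, then returns 9 | g: tmp=3, then (!((tmp * a) <= ((b * 2) - abs(-2)))) is true, then tmp=9, then acc=0, then (j=2), then acc=-2, then (j=3), then acc=-4, then acc=9, then returns 9 — matching result 9.
Checked all 72 inputs in the declared domain: the outputs agree on every one.
verdict: equivalent


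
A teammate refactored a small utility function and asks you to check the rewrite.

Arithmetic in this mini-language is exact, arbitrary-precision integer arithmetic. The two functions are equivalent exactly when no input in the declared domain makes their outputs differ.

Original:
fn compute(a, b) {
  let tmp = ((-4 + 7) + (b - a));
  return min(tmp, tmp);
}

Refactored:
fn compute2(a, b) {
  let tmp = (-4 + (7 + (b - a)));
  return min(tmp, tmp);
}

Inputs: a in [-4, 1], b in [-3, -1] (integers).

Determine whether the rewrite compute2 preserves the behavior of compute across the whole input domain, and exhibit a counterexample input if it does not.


Comparing the listings, the differences include: same computation, different form.
One worked example (a=-1, b=-3) — compute: tmp=1, then returns 1; compute2: tmp=1, then returns 1; agreement on 1.
Checked all 18 inputs in the declared domain: the outputs agree on every one.
verdict: equivalent


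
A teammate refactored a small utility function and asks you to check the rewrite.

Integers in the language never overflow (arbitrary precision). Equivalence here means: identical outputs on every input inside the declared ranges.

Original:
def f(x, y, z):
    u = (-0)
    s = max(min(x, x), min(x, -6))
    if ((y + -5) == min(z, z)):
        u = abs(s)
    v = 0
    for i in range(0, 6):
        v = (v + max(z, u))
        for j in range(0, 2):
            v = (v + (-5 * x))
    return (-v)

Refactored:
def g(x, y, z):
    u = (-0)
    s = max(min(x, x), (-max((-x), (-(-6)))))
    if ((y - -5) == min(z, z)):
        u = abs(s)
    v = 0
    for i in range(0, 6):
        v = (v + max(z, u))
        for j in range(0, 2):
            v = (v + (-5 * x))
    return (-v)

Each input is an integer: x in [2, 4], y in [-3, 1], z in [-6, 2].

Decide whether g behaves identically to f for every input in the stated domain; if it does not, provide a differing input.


Input x=2, y=-1, z=-6: 108 from f versus 120 from g.
verdict: not equivalent; witness: x=2, y=-1, z=-6


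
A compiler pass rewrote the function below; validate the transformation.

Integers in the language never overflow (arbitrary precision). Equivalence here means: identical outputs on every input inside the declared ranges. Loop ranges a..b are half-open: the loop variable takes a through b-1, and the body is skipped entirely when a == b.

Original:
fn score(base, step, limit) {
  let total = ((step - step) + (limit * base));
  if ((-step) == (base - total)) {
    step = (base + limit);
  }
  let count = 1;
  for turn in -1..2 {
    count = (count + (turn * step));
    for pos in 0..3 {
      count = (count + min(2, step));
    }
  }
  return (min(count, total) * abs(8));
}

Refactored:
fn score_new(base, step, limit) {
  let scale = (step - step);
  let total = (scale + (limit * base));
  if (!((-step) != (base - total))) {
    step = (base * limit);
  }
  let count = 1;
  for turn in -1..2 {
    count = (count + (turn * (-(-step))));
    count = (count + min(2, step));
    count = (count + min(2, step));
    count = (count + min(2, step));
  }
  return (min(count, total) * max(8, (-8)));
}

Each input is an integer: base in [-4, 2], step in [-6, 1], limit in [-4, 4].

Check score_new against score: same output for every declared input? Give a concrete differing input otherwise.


There is a counterexample at base=-4, step=-4, limit=2: -136 on one side, -568 on the other.
score: total = -8; ((-step) == (base - total)) -> true; step = -2; count = 1; [turn=-1]; count = 3; [pos=0]; count = 1; [pos=1]; count = -1; [pos=2]; count = -3; [turn=0]; count = -3; [pos=0]; count = -5; [pos=1]; count = -7; [pos=2]; count = -9; [turn=1]; count = -11; [pos=0]; count = -13; [pos=1]; count = -15; [pos=2]; count = -17; return -136
score_new: scale = 0; total = -8; (!((-step) != (base - total))) -> true; step = -8; count = 1; [turn=-1]; count = 9; count = 1; count = -7; count = -15; [turn=0]; count = -15; count = -23; count = -31; count = -39; [turn=1]; count = -47; count = -55; count = -63; count = -71; return -568
verdict: not equivalent; witness: base=-4, step=-4, limit=2


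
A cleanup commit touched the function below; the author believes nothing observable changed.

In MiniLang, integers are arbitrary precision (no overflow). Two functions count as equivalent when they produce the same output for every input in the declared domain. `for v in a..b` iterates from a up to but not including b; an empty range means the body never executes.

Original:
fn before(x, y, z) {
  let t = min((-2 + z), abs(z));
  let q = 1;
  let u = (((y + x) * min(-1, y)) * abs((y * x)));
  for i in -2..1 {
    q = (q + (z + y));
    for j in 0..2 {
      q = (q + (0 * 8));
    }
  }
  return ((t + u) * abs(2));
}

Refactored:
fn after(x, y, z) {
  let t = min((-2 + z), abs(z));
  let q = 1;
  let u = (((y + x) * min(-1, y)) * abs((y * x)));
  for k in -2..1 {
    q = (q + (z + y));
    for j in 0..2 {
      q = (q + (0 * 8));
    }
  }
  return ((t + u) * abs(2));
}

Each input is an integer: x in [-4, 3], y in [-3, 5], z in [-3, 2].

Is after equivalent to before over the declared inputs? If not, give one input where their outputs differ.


Comparing the listings, the differences include: local variable names differ.
Spot check at x=-4, y=3, z=-3 — before: t becomes -5; next q becomes 1; next u becomes 12; next at i=-2:; next q becomes 1; next at j=0:; next q becomes 1; next at j=1:; next q becomes 1; next at i=-1:; next q becomes 1; next at j=0:; next q becomes 1; next at j=1:; next q becomes 1; next at i=0:; next q becomes 1; next at j=0:; next q becomes 1; next at j=1:; next q becomes 1; next final value 14. after: t becomes -5; next q becomes 1; next u becomes 12; next at k=-2:; next q becomes 1; next at j=0:; next q becomes 1; next at j=1:; next q becomes 1; next at k=-1:; next q becomes 1; next at j=0:; next q becomes 1; next at j=1:; next q becomes 1; next at k=0:; next q becomes 1; next at j=0:; next q becomes 1; next at j=1:; next q becomes 1; next final value 14. Both give 14.
Every one of the 432 inputs gives matching results.
verdict: equivalent


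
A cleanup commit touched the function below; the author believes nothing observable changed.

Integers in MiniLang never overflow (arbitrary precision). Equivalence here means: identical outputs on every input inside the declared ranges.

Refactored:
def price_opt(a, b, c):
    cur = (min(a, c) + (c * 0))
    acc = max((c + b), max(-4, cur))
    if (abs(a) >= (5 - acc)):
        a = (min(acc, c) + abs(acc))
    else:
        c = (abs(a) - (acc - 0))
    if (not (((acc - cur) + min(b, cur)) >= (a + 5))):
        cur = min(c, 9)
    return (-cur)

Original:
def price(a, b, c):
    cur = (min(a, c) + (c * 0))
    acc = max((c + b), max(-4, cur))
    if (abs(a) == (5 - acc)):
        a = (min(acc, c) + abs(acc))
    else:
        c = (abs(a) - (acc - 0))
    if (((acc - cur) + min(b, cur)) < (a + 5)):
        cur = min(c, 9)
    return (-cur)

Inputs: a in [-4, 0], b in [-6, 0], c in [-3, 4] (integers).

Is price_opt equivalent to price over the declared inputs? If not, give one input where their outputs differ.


Take a=-4, b=-2, c=4.
price: cur = -4; acc = 2; (abs(a) == (5 - acc)) -> false; c = 2; (((acc - cur) + min(b, cur)) < (a + 5)) -> false; return 4
price_opt: cur = -4; acc = 2; (abs(a) >= (5 - acc)) -> true; a = 4; (not (((acc - cur) + min(b, cur)) >= (a + 5))) -> true; cur = 4; return -4
4 and -4 differ, so these are not the same function on this domain.
verdict: not equivalent; witness: a=-4, b=-2, c=4


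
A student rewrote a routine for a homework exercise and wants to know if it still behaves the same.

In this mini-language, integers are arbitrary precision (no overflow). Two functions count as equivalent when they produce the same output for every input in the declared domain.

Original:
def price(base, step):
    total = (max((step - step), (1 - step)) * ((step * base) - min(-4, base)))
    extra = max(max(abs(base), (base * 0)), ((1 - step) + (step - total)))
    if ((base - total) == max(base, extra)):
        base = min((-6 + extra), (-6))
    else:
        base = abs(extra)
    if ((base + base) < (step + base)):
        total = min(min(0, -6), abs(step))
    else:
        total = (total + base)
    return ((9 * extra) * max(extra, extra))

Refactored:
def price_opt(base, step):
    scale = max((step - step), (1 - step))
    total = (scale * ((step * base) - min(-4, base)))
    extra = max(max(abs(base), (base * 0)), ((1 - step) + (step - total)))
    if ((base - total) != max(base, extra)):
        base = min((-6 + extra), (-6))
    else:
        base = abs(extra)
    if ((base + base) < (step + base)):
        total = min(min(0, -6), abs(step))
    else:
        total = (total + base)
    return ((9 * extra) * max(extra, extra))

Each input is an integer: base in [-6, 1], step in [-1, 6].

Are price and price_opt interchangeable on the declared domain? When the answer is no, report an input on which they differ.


The edit looks behavioral (`((base - total) == max(base, extra))` became `((base - total) != max(base, extra))`), but over these ranges it never changes the outcome.
Spot check at base=1, step=6 — price: total := 0 | extra := 1 | ((base - total) == max(base, extra)): true | base := -6 | ((base + base) < (step + base)): true | total := -6 | result 9. price_opt: scale := 0 | total := 0 | extra := 1 | ((base - total) != max(base, extra)): false | base := 1 | ((base + base) < (step + base)): true | total := -6 | result 9. Both give 9.
An exhaustive pass over the 64 declared inputs shows identical outputs.
verdict: equivalent


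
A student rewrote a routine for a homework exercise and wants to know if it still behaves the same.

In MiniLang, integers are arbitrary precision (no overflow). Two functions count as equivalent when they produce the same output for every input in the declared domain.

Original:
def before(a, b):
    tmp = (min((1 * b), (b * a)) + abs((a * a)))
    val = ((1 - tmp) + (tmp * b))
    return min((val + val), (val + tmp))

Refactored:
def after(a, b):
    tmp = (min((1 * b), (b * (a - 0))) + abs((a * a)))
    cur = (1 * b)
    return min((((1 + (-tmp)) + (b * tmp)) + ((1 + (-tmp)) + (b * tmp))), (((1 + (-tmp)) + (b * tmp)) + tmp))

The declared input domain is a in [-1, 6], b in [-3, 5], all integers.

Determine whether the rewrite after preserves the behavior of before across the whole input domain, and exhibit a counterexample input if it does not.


Among the additions is an assignment to `cur` whose value nothing reads, and its value is discarded; all 72 inputs agree.
verdict: equivalent


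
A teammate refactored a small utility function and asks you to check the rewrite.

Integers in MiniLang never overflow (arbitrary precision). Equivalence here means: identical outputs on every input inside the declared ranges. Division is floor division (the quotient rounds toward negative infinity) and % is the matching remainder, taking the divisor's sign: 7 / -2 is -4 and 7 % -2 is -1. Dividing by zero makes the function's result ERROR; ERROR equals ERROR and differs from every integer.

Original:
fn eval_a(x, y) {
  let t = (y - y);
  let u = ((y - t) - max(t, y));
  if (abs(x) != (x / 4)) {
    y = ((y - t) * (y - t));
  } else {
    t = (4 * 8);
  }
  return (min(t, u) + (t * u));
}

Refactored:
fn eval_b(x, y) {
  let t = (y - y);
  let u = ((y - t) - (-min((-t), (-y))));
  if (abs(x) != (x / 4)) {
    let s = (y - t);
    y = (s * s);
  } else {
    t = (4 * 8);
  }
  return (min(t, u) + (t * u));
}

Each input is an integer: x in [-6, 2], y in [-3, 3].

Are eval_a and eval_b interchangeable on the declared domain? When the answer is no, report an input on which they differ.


Equivalent — the differences include local variable names differ; also statement counts differ; also min/max/abs usage differs; also arithmetic usage differs, yet no declared input distinguishes the two.
Tracing x=-2, y=2: eval_a: t := 0 | u := 0 | (abs(x) != (x / 4)): true | y := 4 | result 0 | eval_b: t := 0 | u := 0 | (abs(x) != (x / 4)): true | s := 2 | y := 4 | result 0 — matching result 0.
Sweeping the whole domain (63 inputs) finds no disagreement.
verdict: equivalent


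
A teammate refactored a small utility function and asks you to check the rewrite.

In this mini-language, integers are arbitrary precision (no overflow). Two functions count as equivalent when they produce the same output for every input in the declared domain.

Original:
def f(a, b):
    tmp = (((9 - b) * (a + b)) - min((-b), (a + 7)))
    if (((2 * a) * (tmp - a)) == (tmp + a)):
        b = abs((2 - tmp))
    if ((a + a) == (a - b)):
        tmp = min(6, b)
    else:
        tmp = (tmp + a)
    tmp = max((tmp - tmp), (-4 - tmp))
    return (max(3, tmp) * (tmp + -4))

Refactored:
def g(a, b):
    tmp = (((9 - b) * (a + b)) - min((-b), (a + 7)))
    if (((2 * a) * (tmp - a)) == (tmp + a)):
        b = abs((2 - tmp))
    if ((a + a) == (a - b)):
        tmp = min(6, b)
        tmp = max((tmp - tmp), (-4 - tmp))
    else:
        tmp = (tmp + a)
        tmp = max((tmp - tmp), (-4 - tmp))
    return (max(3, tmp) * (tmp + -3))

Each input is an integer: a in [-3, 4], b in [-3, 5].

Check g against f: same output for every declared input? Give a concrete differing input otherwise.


Take a=-3, b=-3.
f: tmp := -75 | (((2 * a) * (tmp - a)) == (tmp + a)): false | ((a + a) == (a - b)): false | tmp := -78 | tmp := 74 | result 5180
g: tmp := -75 | (((2 * a) * (tmp - a)) == (tmp + a)): false | ((a + a) == (a - b)): false | tmp := -78 | tmp := 74 | result 5254
5180 != 5254, so the rewrite changes behavior.
verdict: not equivalent; witness: a=-3, b=-3


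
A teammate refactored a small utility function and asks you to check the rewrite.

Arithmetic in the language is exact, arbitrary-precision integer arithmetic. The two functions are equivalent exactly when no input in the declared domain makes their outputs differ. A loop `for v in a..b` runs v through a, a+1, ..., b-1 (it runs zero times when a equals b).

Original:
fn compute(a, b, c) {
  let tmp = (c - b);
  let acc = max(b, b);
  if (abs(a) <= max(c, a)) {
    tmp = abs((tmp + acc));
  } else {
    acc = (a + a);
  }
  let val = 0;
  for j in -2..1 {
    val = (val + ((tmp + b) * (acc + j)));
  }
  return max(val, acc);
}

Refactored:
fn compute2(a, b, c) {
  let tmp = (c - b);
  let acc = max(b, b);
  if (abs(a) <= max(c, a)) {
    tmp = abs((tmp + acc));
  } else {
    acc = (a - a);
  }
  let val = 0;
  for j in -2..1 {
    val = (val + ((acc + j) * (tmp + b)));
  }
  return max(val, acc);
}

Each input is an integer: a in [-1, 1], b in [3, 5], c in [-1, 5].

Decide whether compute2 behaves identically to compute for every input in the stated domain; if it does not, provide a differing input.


Run the pair on a=-1, b=3, c=-1.
compute: tmp=-4, then acc=3, then (abs(a) <= max(c, a)) is false, then acc=-2, then val=0, then (j=-2), then val=4, then (j=-1), then val=7, then (j=0), then val=9, then returns 9
compute2: tmp=-4, then acc=3, then (abs(a) <= max(c, a)) is false, then acc=0, then val=0, then (j=-2), then val=2, then (j=-1), then val=3, then (j=0), then val=3, then returns 3
9 and 3 differ, so these are not the same function on this domain.
verdict: not equivalent; witness: a=-1, b=3, c=-1


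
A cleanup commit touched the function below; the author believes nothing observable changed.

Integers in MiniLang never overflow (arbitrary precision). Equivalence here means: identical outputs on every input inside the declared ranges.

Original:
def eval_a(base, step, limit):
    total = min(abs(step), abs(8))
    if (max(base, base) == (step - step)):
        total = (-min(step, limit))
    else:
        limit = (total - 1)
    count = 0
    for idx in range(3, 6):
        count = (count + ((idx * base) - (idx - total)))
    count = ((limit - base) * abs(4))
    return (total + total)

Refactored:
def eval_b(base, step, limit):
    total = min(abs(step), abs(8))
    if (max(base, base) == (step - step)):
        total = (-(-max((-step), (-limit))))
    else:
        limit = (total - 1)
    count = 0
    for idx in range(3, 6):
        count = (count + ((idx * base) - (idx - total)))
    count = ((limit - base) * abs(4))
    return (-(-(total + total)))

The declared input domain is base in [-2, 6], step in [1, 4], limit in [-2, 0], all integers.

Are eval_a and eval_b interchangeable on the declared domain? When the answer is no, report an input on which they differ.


The two versions differ — the changes include min/max/abs usage differs.
One worked example (base=0, step=3, limit=-2) — eval_a: total := 3 | (max(base, base) == (step - step)): true | total := 2 | count := 0 | iter idx=3: | count := -1 | iter idx=4: | count := -3 | iter idx=5: | count := -6 | count := -8 | result 4; eval_b: total := 3 | (max(base, base) == (step - step)): true | total := 2 | count := 0 | iter idx=3: | count := -1 | iter idx=4: | count := -3 | iter idx=5: | count := -6 | count := -8 | result 4; agreement on 4.
Sweeping the whole domain (108 inputs) finds no disagreement.
verdict: equivalent


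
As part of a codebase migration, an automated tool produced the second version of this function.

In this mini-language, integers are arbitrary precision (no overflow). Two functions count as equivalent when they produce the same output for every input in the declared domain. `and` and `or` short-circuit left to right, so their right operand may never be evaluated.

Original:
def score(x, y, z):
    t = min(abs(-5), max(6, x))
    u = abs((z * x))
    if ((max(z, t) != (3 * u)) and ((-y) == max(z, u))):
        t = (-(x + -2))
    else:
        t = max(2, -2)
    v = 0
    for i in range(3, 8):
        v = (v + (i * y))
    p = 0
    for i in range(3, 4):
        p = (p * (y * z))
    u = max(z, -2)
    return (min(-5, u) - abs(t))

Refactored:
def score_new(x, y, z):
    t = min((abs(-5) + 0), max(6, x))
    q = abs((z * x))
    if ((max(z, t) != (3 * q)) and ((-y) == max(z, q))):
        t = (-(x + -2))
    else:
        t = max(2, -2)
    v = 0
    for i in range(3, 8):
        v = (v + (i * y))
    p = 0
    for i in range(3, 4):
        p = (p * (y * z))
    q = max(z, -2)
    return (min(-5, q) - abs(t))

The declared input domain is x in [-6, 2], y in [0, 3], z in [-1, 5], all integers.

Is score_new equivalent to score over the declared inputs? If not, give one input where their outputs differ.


Equivalent — the differences include arithmetic usage differs; and constant usage differs; and local variable names differ, yet no declared input distinguishes the two.
Spot check at x=-6, y=1, z=-1 — score: t becomes 5; next u becomes 6; next ((max(z, t) != (3 * u)) and ((-y) == max(z, u))) evaluates to false; next t becomes 2; next v becomes 0; next at i=3:; next v becomes 3; next at i=4:; next v becomes 7; next at i=5:; next v becomes 12; next at i=6:; next v becomes 18; next at i=7:; next v becomes 25; next p becomes 0; next at i=3:; next p becomes 0; next u becomes -1; next final value -7. score_new: t becomes 5; next q becomes 6; next ((max(z, t) != (3 * q)) and ((-y) == max(z, q))) evaluates to false; next t becomes 2; next v becomes 0; next at i=3:; next v becomes 3; next at i=4:; next v becomes 7; next at i=5:; next v becomes 12; next at i=6:; next v becomes 18; next at i=7:; next v becomes 25; next p becomes 0; next at i=3:; next p becomes 0; next q becomes -1; next final value -7. Both give -7.
Across all 252 domain points the two functions coincide.
verdict: equivalent


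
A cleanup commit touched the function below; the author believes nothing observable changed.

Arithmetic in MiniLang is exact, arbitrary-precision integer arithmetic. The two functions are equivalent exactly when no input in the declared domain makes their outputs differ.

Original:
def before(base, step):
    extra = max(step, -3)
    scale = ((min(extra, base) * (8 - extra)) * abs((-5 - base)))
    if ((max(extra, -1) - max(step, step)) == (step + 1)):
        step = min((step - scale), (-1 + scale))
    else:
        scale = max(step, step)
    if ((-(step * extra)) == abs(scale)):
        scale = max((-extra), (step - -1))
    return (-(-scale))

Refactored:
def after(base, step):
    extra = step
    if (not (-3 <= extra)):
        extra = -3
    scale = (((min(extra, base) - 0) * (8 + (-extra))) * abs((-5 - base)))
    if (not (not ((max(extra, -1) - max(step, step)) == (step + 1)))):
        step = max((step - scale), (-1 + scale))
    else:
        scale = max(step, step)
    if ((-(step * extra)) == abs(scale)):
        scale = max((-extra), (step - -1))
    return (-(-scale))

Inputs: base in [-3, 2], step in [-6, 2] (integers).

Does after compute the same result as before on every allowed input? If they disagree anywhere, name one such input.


Equivalent. The suspicious edit (`min((step - scale), (-1 + scale))` became `max((step - scale), (-1 + scale))`) never changes the result for any input inside the declared domain.
Checked all 54 inputs in the declared domain: the outputs agree on every one.
Spot check at base=-1, step=1 — before: extra = 1; scale = -28; ((max(extra, -1) - max(step, step)) == (step + 1)) -> false; scale = 1; ((-(step * extra)) == abs(scale)) -> false; return 1. after: extra = 1; (not (-3 <= extra)) -> false; scale = -28; (not (not ((max(extra, -1) - max(step, step)) == (step + 1)))) -> false; scale = 1; ((-(step * extra)) == abs(scale)) -> false; return 1. Both give 1.
verdict: equivalent


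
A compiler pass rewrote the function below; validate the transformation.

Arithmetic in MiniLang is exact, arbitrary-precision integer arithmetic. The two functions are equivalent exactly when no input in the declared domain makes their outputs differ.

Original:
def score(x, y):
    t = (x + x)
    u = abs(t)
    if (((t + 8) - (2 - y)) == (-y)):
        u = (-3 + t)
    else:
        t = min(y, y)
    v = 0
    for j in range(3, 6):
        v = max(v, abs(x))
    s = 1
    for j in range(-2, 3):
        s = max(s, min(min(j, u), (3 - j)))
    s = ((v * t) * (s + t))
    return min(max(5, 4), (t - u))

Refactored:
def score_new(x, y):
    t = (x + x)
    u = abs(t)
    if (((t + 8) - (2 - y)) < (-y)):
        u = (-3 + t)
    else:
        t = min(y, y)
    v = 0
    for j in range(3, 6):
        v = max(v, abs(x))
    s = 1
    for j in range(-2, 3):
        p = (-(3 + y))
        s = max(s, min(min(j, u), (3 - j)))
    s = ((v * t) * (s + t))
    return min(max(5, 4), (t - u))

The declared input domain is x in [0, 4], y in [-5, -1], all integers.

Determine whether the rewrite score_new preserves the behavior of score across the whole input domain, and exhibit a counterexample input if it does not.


These are not equivalent — on x=0, y=-5 the outputs split (-5 vs 3).
score: t := 0 | u := 0 | (((t + 8) - (2 - y)) == (-y)): false | t := -5 | v := 0 | iter j=3: | v := 0 | iter j=4: | v := 0 | iter j=5: | v := 0 | s := 1 | iter j=-2: | s := 1 | iter j=-1: | s := 1 | iter j=0: | s := 1 | iter j=1: | s := 1 | iter j=2: | s := 1 | s := 0 | result -5
score_new: t := 0 | u := 0 | (((t + 8) - (2 - y)) < (-y)): true | u := -3 | v := 0 | iter j=3: | v := 0 | iter j=4: | v := 0 | iter j=5: | v := 0 | s := 1 | iter j=-2: | p := 2 | s := 1 | iter j=-1: | p := 2 | s := 1 | iter j=0: | p := 2 | s := 1 | iter j=1: | p := 2 | s := 1 | iter j=2: | p := 2 | s := 1 | s := 0 | result 3
verdict: not equivalent; witness: x=0, y=-5


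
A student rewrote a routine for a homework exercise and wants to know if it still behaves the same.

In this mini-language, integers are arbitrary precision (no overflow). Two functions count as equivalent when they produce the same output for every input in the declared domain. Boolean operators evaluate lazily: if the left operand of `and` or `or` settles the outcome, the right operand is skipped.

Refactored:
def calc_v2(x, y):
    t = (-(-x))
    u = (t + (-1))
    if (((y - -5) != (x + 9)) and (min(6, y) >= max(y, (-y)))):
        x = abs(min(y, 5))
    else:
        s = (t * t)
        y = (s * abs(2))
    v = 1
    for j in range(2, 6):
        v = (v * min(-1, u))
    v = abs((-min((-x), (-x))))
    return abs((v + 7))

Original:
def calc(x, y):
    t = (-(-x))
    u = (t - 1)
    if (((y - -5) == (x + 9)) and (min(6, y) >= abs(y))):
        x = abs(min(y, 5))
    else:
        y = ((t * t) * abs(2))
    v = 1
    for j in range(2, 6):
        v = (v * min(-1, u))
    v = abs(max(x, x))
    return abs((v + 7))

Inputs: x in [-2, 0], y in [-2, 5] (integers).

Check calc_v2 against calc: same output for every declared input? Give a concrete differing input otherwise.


The rewrite breaks on x=-2, y=0, where the results are 9 and 7.
calc: t becomes -2; next u becomes -3; next (((y - -5) == (x + 9)) and (min(6, y) >= abs(y))) evaluates to false; next y becomes 8; next v becomes 1; next at j=2:; next v becomes -3; next at j=3:; next v becomes 9; next at j=4:; next v becomes -27; next at j=5:; next v becomes 81; next v becomes 2; next final value 9
calc_v2: t becomes -2; next u becomes -3; next (((y - -5) != (x + 9)) and (min(6, y) >= max(y, (-y)))) evaluates to true; next x becomes 0; next v becomes 1; next at j=2:; next v becomes -3; next at j=3:; next v becomes 9; next at j=4:; next v becomes -27; next at j=5:; next v becomes 81; next v becomes 0; next final value 7
verdict: not equivalent; witness: x=-2, y=0


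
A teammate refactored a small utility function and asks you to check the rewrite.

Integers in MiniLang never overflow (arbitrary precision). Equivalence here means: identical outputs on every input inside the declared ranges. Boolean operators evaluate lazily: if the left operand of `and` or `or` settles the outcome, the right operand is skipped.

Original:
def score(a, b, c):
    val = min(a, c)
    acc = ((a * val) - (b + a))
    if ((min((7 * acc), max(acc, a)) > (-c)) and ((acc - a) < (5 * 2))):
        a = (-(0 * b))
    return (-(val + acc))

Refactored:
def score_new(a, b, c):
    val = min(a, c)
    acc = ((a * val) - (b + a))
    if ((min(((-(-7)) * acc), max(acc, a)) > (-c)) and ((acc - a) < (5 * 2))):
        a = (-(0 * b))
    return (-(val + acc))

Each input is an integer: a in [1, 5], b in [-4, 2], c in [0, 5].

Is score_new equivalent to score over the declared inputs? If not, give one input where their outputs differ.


Behavior is preserved: although same computation, different form, the outputs never diverge.
As a probe, take a=5, b=0, c=4: score runs val becomes 4; next acc becomes 15; next ((min((7 * acc), max(acc, a)) > (-c)) and ((acc - a) < (5 * 2))) evaluates to false; next final value -19; score_new runs val becomes 4; next acc becomes 15; next ((min(((-(-7)) * acc), max(acc, a)) > (-c)) and ((acc - a) < (5 * 2))) evaluates to false; next final value -19; both end at -19.
An exhaustive pass over the 210 declared inputs shows identical outputs.
verdict: equivalent


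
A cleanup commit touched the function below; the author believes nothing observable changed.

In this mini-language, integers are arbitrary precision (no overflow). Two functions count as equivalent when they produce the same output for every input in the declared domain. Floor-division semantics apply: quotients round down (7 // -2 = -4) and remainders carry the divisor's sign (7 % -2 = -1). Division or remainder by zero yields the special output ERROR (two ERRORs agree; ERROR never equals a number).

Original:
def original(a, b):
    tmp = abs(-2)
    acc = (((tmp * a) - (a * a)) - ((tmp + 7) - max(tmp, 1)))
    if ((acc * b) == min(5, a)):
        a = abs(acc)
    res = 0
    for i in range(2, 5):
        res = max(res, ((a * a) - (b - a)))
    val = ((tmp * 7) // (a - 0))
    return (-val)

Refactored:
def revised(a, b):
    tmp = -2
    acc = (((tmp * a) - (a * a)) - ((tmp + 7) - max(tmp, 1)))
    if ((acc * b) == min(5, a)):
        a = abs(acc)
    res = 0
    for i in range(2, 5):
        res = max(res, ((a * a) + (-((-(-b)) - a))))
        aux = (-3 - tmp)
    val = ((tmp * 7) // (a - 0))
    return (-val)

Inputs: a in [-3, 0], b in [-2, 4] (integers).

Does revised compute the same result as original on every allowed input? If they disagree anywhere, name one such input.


There is a counterexample at a=-3, b=-2: 5 on one side, -4 on the other.
original: tmp becomes 2; next acc becomes -22; next ((acc * b) == min(5, a)) evaluates to false; next res becomes 0; next at i=2:; next res becomes 8; next at i=3:; next res becomes 8; next at i=4:; next res becomes 8; next val becomes -5; next final value 5
revised: tmp becomes -2; next acc becomes -7; next ((acc * b) == min(5, a)) evaluates to false; next res becomes 0; next at i=2:; next res becomes 8; next aux becomes -1; next at i=3:; next res becomes 8; next aux becomes -1; next at i=4:; next res becomes 8; next aux becomes -1; next val becomes 4; next final value -4
verdict: not equivalent; witness: a=-3, b=-2


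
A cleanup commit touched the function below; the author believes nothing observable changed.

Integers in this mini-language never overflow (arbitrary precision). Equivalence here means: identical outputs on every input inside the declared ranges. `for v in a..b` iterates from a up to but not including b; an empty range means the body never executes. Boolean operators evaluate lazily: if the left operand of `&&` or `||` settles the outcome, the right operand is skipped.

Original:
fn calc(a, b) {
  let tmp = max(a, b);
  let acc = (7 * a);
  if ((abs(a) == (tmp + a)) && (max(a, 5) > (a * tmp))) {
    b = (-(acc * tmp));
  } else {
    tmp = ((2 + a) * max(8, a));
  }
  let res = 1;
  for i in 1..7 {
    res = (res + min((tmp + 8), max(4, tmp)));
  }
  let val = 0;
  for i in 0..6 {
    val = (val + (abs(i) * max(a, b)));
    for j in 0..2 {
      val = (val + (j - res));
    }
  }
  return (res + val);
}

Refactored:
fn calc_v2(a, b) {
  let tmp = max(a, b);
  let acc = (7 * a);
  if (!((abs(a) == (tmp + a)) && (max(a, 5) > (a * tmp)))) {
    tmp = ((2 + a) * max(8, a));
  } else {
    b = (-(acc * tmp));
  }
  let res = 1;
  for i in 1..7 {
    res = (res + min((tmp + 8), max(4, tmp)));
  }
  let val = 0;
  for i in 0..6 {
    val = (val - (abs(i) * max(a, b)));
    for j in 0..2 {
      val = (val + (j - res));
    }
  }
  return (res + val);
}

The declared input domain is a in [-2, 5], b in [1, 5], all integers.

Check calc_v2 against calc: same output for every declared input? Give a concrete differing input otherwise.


Run the pair on a=-2, b=1.
calc: tmp := 1 | acc := -14 | ((abs(a) == (tmp + a)) && (max(a, 5) > (a * tmp))): false | tmp := 0 | res := 1 | iter i=1: | res := 5 | iter i=2: | res := 9 | iter i=3: | res := 13 | iter i=4: | res := 17 | iter i=5: | res := 21 | iter i=6: | res := 25 | val := 0 | iter i=0: | val := 0 | iter j=0: | val := -25 | iter j=1: | val := -49 | iter i=1: | val := -48 | iter j=0: | val := -73 | iter j=1: | val := -97 | iter i=2: | val := -95 | iter j=0: | val := -120 | iter j=1: | val := -144 | iter i=3: | val := -141 | iter j=0: | val := -166 | iter j=1: | val := -190 | iter i=4: | val := -186 | iter j=0: | val := -211 | iter j=1: | val := -235 | iter i=5: | val := -230 | iter j=0: | val := -255 | iter j=1: | val := -279 | result -254
calc_v2: tmp := 1 | acc := -14 | (!((abs(a) == (tmp + a)) && (max(a, 5) > (a * tmp)))): true | tmp := 0 | res := 1 | iter i=1: | res := 5 | iter i=2: | res := 9 | iter i=3: | res := 13 | iter i=4: | res := 17 | iter i=5: | res := 21 | iter i=6: | res := 25 | val := 0 | iter i=0: | val := 0 | iter j=0: | val := -25 | iter j=1: | val := -49 | iter i=1: | val := -50 | iter j=0: | val := -75 | iter j=1: | val := -99 | iter i=2: | val := -101 | iter j=0: | val := -126 | iter j=1: | val := -150 | iter i=3: | val := -153 | iter j=0: | val := -178 | iter j=1: | val := -202 | iter i=4: | val := -206 | iter j=0: | val := -231 | iter j=1: | val := -255 | iter i=5: | val := -260 | iter j=0: | val := -285 | iter j=1: | val := -309 | result -284
-254 and -284 differ, so these are not the same function on this domain.
verdict: not equivalent; witness: a=-2, b=1


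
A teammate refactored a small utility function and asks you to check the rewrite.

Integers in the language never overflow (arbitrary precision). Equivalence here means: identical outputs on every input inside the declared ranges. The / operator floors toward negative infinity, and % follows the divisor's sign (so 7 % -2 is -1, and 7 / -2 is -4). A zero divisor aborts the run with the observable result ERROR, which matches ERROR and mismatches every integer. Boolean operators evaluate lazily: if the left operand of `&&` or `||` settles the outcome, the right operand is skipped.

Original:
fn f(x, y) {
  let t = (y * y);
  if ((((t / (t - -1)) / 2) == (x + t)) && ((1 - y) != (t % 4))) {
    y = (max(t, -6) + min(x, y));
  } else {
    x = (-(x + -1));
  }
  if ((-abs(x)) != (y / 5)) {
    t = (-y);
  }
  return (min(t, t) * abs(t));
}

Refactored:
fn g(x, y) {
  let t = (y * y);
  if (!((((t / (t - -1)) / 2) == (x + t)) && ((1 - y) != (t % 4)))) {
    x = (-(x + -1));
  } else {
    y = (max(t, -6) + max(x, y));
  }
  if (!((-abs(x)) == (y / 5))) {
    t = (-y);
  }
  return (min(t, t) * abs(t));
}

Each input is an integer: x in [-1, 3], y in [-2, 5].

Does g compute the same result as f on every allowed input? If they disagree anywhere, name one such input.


Not equivalent: x=-1, y=1 separates them (0 vs -4).
f: t=1, then ((((t / (t - -1)) / 2) == (x + t)) && ((1 - y) != (t % 4))) is true, then y=0, then ((-abs(x)) != (y / 5)) is true, then t=0, then returns 0
g: t=1, then (!((((t / (t - -1)) / 2) == (x + t)) && ((1 - y) != (t % 4)))) is false, then y=2, then (!((-abs(x)) == (y / 5))) is true, then t=-2, then returns -4
verdict: not equivalent; witness: x=-1, y=1


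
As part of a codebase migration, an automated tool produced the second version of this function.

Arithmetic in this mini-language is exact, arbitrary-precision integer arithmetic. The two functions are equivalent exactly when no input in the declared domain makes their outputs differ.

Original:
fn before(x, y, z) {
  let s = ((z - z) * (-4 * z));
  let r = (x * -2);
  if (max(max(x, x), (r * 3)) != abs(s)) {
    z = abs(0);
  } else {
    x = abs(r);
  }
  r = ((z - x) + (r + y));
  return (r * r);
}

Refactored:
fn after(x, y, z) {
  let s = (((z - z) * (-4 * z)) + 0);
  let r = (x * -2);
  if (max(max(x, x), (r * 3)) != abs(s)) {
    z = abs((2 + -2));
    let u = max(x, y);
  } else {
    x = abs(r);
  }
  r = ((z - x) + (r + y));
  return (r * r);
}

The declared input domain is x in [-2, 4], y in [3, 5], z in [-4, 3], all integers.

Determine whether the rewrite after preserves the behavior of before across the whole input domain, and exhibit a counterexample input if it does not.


Changes here: arithmetic usage differs; also constant usage differs; also statement counts differ; also min/max/abs usage differs; also local variable names differ; the full 168-point sweep finds no disagreement.
verdict: equivalent


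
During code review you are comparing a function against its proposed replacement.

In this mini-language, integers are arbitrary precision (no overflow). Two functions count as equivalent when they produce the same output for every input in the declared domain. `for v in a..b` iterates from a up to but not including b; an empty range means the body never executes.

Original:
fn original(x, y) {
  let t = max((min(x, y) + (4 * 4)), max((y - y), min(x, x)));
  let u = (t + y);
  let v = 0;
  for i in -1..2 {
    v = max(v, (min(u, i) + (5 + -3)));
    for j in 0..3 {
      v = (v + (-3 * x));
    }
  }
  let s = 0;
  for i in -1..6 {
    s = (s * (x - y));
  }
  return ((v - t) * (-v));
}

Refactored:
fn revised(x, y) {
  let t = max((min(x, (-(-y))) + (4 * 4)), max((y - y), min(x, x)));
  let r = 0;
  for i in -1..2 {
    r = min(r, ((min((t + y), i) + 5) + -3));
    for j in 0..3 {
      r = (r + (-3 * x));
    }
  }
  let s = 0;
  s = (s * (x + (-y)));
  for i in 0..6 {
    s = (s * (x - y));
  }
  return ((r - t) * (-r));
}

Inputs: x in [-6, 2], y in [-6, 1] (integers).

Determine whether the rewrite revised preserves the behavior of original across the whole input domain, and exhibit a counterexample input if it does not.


Not equivalent: x=-6, y=-6 separates them (-24939 vs -2679).
original: t becomes 10; next u becomes 4; next v becomes 0; next at i=-1:; next v becomes 1; next at j=0:; next v becomes 19; next at j=1:; next v becomes 37; next at j=2:; next v becomes 55; next at i=0:; next v becomes 55; next at j=0:; next v becomes 73; next at j=1:; next v becomes 91; next at j=2:; next v becomes 109; next at i=1:; next v becomes 109; next at j=0:; next v becomes 127; next at j=1:; next v becomes 145; next at j=2:; next v becomes 163; next s becomes 0; next at i=-1:; next s becomes 0; next at i=0:; next s becomes 0; next at i=1:; next s becomes 0; next at i=2:; next s becomes 0; next at i=3:; next s becomes 0; next at i=4:; next s becomes 0; next at i=5:; next s becomes 0; next final value -24939
revised: t becomes 10; next r becomes 0; next at i=-1:; next r becomes 0; next at j=0:; next r becomes 18; next at j=1:; next r becomes 36; next at j=2:; next r becomes 54; next at i=0:; next r becomes 2; next at j=0:; next r becomes 20; next at j=1:; next r becomes 38; next at j=2:; next r becomes 56; next at i=1:; next r becomes 3; next at j=0:; next r becomes 21; next at j=1:; next r becomes 39; next at j=2:; next r becomes 57; next s becomes 0; next s becomes 0; next at i=0:; next s becomes 0; next at i=1:; next s becomes 0; next at i=2:; next s becomes 0; next at i=3:; next s becomes 0; next at i=4:; next s becomes 0; next at i=5:; next s becomes 0; next final value -2679
verdict: not equivalent; witness: x=-6, y=-6
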